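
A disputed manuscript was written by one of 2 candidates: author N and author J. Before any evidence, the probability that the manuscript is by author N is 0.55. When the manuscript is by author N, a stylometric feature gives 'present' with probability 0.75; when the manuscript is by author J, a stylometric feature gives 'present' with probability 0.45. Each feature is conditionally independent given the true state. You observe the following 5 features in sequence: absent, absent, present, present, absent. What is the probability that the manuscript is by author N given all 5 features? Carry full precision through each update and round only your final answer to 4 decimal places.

After 'absent': P(author N) = 0.25·0.5500 / (0.25·0.5500 + 0.55·0.4500) ≈ 0.3571
After 'absent': P(author N) = 0.25·0.3571 / (0.25·0.3571 + 0.55·0.6429) ≈ 0.2016
After 'present': P(author N) = 0.75·0.2016 / (0.75·0.2016 + 0.45·0.7984) ≈ 0.2962
After 'present': P(author N) = 0.75·0.2962 / (0.75·0.2962 + 0.45·0.7038) ≈ 0.4123
After 'absent': P(author N) = 0.25·0.4123 / (0.25·0.4123 + 0.55·0.5877) ≈ 0.2418

0.2418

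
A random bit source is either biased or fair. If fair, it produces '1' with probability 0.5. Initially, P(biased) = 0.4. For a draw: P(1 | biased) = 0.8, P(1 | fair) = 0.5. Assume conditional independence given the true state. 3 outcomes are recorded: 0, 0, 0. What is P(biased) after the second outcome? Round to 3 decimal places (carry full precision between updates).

After '0': P(biased) = 0.2·0.4000 / (0.2·0.4000 + 0.5·0.6000) ≈ 0.2105
After '0': P(biased) = 0.2·0.2105 / (0.2·0.2105 + 0.5·0.7895) ≈ 0.0964

0.096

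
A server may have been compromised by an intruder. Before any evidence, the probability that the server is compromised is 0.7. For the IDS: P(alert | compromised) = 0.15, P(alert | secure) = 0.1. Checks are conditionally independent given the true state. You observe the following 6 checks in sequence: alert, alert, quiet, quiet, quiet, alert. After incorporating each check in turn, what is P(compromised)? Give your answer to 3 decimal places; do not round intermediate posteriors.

After 'alert': P(compromised) = 0.15·0.7000 / (0.15·0.7000 + 0.1·0.3000) ≈ 0.7778
After 'alert': P(compromised) = 0.15·0.7778 / (0.15·0.7778 + 0.1·0.2222) ≈ 0.8400
After 'quiet': P(compromised) = 0.85·0.8400 / (0.85·0.8400 + 0.9·0.1600) ≈ 0.8322
After 'quiet': P(compromised) = 0.85·0.8322 / (0.85·0.8322 + 0.9·0.1678) ≈ 0.8240
After 'quiet': P(compromised) = 0.85·0.8240 / (0.85·0.8240 + 0.9·0.1760) ≈ 0.8156
After 'alert': P(compromised) = 0.15·0.8156 / (0.15·0.8156 + 0.1·0.1844) ≈ 0.8690

0.869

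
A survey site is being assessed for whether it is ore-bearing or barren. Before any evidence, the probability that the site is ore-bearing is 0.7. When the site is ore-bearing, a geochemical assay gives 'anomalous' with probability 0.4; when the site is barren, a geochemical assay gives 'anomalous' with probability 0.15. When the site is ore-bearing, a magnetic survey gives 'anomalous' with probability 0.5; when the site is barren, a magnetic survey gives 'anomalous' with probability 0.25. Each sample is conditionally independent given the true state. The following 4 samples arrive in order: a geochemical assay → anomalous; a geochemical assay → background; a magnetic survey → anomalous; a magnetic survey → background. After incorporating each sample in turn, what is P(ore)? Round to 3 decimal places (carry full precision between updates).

After a geochemical assay='anomalous': P(ore) = 0.4·0.7000 / (0.4·0.7000 + 0.15·0.3000) ≈ 0.8615
After a geochemical assay='background': P(ore) = 0.6·0.8615 / (0.6·0.8615 + 0.85·0.1385) ≈ 0.8145
After a magnetic survey='anomalous': P(ore) = 0.5·0.8145 / (0.5·0.8145 + 0.25·0.1855) ≈ 0.8978
After a magnetic survey='background': P(ore) = 0.5·0.8978 / (0.5·0.8978 + 0.75·0.1022) ≈ 0.8541

0.854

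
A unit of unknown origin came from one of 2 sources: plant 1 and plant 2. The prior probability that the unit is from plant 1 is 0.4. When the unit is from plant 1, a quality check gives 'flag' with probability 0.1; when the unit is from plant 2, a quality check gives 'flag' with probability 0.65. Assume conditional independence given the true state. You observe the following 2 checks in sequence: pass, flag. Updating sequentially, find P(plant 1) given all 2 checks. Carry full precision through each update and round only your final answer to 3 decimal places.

After 'pass': P(plant 1) = 0.9·0.4000 / (0.9·0.4000 + 0.35·0.6000) ≈ 0.6316
After 'flag': P(plant 1) = 0.1·0.6316 / (0.1·0.6316 + 0.65·0.3684) ≈ 0.2087

0.209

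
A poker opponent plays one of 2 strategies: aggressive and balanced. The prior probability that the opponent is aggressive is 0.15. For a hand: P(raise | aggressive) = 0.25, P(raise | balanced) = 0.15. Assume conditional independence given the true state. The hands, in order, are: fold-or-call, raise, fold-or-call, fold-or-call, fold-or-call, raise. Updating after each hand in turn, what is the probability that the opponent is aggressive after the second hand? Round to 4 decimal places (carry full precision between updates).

Each posterior becomes the prior for the next update.
After 'fold-or-call': P(aggressive) = 0.75·0.1500 / (0.75·0.1500 + 0.85·0.8500) ≈ 0.1347
After 'raise': P(aggressive) = 0.25·0.1347 / (0.25·0.1347 + 0.15·0.8653) ≈ 0.2060

0.2060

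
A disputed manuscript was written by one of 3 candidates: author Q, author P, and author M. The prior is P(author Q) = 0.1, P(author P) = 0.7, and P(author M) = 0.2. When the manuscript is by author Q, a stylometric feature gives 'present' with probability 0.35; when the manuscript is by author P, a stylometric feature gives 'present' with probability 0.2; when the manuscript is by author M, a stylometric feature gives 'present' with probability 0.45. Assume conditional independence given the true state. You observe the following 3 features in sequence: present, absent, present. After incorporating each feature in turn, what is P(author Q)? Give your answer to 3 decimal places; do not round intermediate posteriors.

After 'present': normaliser = 0.35·0.1000 + 0.2·0.7000 + 0.45·0.2000; P(author Q) ≈ 0.1321, P(author P) ≈ 0.5283, P(author M) ≈ 0.3396
After 'absent': normaliser = 0.65·0.1321 + 0.8·0.5283 + 0.55·0.3396; P(author Q) ≈ 0.1235, P(author P) ≈ 0.6079, P(author M) ≈ 0.2687
After 'present': normaliser = 0.35·0.1235 + 0.2·0.6079 + 0.45·0.2687; P(author Q) ≈ 0.1513, P(author P) ≈ 0.4256, P(author M) ≈ 0.4232

0.151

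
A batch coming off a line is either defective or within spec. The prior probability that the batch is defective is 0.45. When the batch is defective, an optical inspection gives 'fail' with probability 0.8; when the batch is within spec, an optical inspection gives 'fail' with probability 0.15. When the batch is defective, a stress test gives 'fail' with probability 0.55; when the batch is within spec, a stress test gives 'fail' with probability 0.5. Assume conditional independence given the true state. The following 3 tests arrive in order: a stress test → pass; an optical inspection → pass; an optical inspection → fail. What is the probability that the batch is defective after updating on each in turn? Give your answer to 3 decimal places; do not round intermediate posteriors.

0.480

Each posterior becomes the prior for the next update.
After a stress test='pass': P(defective) = 0.45·0.4500 / (0.45·0.4500 + 0.5·0.5500) ≈ 0.4241
After an optical inspection='pass': P(defective) = 0.2·0.4241 / (0.2·0.4241 + 0.85·0.5759) ≈ 0.1477
After an optical inspection='fail': P(defective) = 0.8·0.1477 / (0.8·0.1477 + 0.15·0.8523) ≈ 0.4803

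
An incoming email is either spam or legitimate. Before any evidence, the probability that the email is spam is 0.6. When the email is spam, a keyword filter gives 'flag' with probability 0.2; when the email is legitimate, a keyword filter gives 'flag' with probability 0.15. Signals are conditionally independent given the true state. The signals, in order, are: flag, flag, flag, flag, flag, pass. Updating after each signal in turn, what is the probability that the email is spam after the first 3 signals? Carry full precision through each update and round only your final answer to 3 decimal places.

0.780

After 'flag': P(spam) = 0.2·0.6000 / (0.2·0.6000 + 0.15·0.4000) ≈ 0.6667
After 'flag': P(spam) = 0.2·0.6667 / (0.2·0.6667 + 0.15·0.3333) ≈ 0.7273
After 'flag': P(spam) = 0.2·0.7273 / (0.2·0.7273 + 0.15·0.2727) ≈ 0.7805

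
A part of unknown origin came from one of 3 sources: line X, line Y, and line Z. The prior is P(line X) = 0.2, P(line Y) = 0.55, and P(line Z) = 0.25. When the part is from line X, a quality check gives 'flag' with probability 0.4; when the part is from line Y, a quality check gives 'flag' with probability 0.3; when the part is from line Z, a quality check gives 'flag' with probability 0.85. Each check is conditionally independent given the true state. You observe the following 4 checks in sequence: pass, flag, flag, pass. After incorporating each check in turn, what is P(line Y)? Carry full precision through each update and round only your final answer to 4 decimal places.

Apply Bayes' rule sequentially, carrying P(line Y) forward.
After 'pass': normaliser = 0.6·0.2000 + 0.7·0.5500 + 0.15·0.2500; P(line X) ≈ 0.2212, P(line Y) ≈ 0.7097, P(line Z) ≈ 0.0691
After 'flag': normaliser = 0.4·0.2212 + 0.3·0.7097 + 0.85·0.0691; P(line X) ≈ 0.2457, P(line Y) ≈ 0.5912, P(line Z) ≈ 0.1631
After 'flag': normaliser = 0.4·0.2457 + 0.3·0.5912 + 0.85·0.1631; P(line X) ≈ 0.2372, P(line Y) ≈ 0.4281, P(line Z) ≈ 0.3347
After 'pass': normaliser = 0.6·0.2372 + 0.7·0.4281 + 0.15·0.3347; P(line X) ≈ 0.2892, P(line Y) ≈ 0.6088, P(line Z) ≈ 0.1020

0.6088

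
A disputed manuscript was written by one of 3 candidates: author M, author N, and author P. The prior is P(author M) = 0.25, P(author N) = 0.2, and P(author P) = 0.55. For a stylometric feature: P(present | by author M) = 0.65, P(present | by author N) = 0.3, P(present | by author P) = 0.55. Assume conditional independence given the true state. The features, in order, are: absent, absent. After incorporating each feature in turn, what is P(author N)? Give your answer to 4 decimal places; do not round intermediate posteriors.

After 'absent': normaliser = 0.35·0.2500 + 0.7·0.2000 + 0.45·0.5500; P(author M) ≈ 0.1842, P(author N) ≈ 0.2947, P(author P) ≈ 0.5211
After 'absent': normaliser = 0.35·0.1842 + 0.7·0.2947 + 0.45·0.5211; P(author M) ≈ 0.1276, P(author N) ≈ 0.4083, P(author P) ≈ 0.4641

0.4083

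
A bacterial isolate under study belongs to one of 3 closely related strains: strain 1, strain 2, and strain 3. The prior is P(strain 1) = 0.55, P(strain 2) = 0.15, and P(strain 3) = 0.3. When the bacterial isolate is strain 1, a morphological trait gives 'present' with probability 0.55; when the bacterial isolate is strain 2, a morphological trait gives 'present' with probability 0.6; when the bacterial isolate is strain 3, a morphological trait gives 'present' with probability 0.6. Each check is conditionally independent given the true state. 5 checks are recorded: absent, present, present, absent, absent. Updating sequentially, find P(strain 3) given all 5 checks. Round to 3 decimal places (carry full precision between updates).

0.271

After 'absent': normaliser = 0.45·0.5500 + 0.4·0.1500 + 0.4·0.3000; P(strain 1) ≈ 0.5789, P(strain 2) ≈ 0.1404, P(strain 3) ≈ 0.2807
After 'present': normaliser = 0.55·0.5789 + 0.6·0.1404 + 0.6·0.2807; P(strain 1) ≈ 0.5576, P(strain 2) ≈ 0.1475, P(strain 3) ≈ 0.2949
After 'present': normaliser = 0.55·0.5576 + 0.6·0.1475 + 0.6·0.2949; P(strain 1) ≈ 0.5360, P(strain 2) ≈ 0.1547, P(strain 3) ≈ 0.3093
After 'absent': normaliser = 0.45·0.5360 + 0.4·0.1547 + 0.4·0.3093; P(strain 1) ≈ 0.5652, P(strain 2) ≈ 0.1449, P(strain 3) ≈ 0.2899
After 'absent': normaliser = 0.45·0.5652 + 0.4·0.1449 + 0.4·0.2899; P(strain 1) ≈ 0.5939, P(strain 2) ≈ 0.1354, P(strain 3) ≈ 0.2708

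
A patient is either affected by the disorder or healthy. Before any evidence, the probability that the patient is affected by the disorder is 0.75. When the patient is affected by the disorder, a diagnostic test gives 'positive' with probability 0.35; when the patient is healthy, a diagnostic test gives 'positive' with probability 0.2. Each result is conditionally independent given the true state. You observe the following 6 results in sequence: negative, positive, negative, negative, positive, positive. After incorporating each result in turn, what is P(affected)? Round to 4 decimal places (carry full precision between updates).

After 'negative': P(affected) = 0.65·0.7500 / (0.65·0.7500 + 0.8·0.2500) ≈ 0.7091
After 'positive': P(affected) = 0.35·0.7091 / (0.35·0.7091 + 0.2·0.2909) ≈ 0.8101
After 'negative': P(affected) = 0.65·0.8101 / (0.65·0.8101 + 0.8·0.1899) ≈ 0.7761
After 'negative': P(affected) = 0.65·0.7761 / (0.65·0.7761 + 0.8·0.2239) ≈ 0.7379
After 'positive': P(affected) = 0.35·0.7379 / (0.35·0.7379 + 0.2·0.2621) ≈ 0.8313
After 'positive': P(affected) = 0.35·0.8313 / (0.35·0.8313 + 0.2·0.1687) ≈ 0.8961

0.8961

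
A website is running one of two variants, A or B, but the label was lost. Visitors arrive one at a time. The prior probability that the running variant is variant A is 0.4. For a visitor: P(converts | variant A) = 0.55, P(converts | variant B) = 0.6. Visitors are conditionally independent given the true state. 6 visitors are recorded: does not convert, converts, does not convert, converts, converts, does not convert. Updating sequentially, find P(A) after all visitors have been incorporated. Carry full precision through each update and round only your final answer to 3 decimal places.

0.422

After 'does not convert': P(A) = 0.45·0.4000 / (0.45·0.4000 + 0.4·0.6000) ≈ 0.4286
After 'converts': P(A) = 0.55·0.4286 / (0.55·0.4286 + 0.6·0.5714) ≈ 0.4074
After 'does not convert': P(A) = 0.45·0.4074 / (0.45·0.4074 + 0.4·0.5926) ≈ 0.4361
After 'converts': P(A) = 0.55·0.4361 / (0.55·0.4361 + 0.6·0.5639) ≈ 0.4149
After 'converts': P(A) = 0.55·0.4149 / (0.55·0.4149 + 0.6·0.5851) ≈ 0.3939
After 'does not convert': P(A) = 0.45·0.3939 / (0.45·0.3939 + 0.4·0.6061) ≈ 0.4223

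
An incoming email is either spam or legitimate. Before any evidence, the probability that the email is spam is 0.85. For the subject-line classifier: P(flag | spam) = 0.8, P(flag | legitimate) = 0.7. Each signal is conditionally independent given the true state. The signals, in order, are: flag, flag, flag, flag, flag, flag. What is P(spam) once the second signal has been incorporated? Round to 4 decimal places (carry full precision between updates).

0.8810

After 'flag': P(spam) = 0.8·0.8500 / (0.8·0.8500 + 0.7·0.1500) ≈ 0.8662
After 'flag': P(spam) = 0.8·0.8662 / (0.8·0.8662 + 0.7·0.1338) ≈ 0.8810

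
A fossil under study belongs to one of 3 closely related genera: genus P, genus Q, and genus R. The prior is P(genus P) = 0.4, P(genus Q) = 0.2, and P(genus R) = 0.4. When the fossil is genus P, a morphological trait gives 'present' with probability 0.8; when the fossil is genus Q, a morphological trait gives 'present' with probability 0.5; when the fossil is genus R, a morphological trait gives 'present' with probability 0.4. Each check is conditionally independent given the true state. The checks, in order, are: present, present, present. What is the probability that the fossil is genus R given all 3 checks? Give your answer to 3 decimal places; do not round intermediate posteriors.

After 'present': normaliser = 0.8·0.4000 + 0.5·0.2000 + 0.4·0.4000; P(genus P) ≈ 0.5517, P(genus Q) ≈ 0.1724, P(genus R) ≈ 0.2759
After 'present': normaliser = 0.8·0.5517 + 0.5·0.1724 + 0.4·0.2759; P(genus P) ≈ 0.6919, P(genus Q) ≈ 0.1351, P(genus R) ≈ 0.1730
After 'present': normaliser = 0.8·0.6919 + 0.5·0.1351 + 0.4·0.1730; P(genus P) ≈ 0.8019, P(genus Q) ≈ 0.0979, P(genus R) ≈ 0.1002

0.100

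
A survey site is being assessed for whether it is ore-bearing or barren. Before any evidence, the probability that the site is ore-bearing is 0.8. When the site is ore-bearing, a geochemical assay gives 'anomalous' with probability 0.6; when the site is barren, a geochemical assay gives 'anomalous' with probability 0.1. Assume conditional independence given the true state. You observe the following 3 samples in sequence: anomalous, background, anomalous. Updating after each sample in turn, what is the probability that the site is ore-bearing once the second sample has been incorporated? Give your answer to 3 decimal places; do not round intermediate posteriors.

After 'anomalous': P(ore) = 0.6·0.8000 / (0.6·0.8000 + 0.1·0.2000) ≈ 0.9600
After 'background': P(ore) = 0.4·0.9600 / (0.4·0.9600 + 0.9·0.0400) ≈ 0.9143

0.914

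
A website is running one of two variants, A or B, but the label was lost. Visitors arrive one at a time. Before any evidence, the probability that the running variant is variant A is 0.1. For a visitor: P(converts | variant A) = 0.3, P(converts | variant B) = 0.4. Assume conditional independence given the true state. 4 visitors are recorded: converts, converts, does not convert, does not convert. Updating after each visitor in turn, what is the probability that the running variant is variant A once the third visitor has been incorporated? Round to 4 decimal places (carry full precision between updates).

After 'converts': P(A) = 0.3·0.1000 / (0.3·0.1000 + 0.4·0.9000) ≈ 0.0769
After 'converts': P(A) = 0.3·0.0769 / (0.3·0.0769 + 0.4·0.9231) ≈ 0.0588
After 'does not convert': P(A) = 0.7·0.0588 / (0.7·0.0588 + 0.6·0.9412) ≈ 0.0680

0.0680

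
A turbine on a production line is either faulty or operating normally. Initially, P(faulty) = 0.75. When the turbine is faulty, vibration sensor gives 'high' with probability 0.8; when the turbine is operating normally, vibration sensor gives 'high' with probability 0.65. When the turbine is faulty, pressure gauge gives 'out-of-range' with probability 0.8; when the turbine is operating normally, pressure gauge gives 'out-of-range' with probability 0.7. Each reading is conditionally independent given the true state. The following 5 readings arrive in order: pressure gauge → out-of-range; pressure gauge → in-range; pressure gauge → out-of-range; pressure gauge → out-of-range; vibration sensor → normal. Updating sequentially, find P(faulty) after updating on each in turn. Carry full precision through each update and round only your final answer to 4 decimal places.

Apply Bayes' rule sequentially, carrying P(faulty) forward.
After pressure gauge='out-of-range': P(faulty) = 0.8·0.7500 / (0.8·0.7500 + 0.7·0.2500) ≈ 0.7742
After pressure gauge='in-range': P(faulty) = 0.2·0.7742 / (0.2·0.7742 + 0.3·0.2258) ≈ 0.6957
After pressure gauge='out-of-range': P(faulty) = 0.8·0.6957 / (0.8·0.6957 + 0.7·0.3043) ≈ 0.7232
After pressure gauge='out-of-range': P(faulty) = 0.8·0.7232 / (0.8·0.7232 + 0.7·0.2768) ≈ 0.7491
After vibration sensor='normal': P(faulty) = 0.2·0.7491 / (0.2·0.7491 + 0.35·0.2509) ≈ 0.6304

0.6304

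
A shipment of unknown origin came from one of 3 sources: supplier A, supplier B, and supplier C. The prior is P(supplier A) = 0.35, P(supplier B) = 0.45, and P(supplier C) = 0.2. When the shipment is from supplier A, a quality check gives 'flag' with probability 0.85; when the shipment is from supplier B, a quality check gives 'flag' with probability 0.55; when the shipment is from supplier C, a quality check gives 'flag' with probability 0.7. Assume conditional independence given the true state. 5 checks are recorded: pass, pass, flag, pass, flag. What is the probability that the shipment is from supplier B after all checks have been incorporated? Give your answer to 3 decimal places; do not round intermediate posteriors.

After 'pass': normaliser = 0.15·0.3500 + 0.45·0.4500 + 0.3·0.2000; P(supplier A) ≈ 0.1667, P(supplier B) ≈ 0.6429, P(supplier C) ≈ 0.1905
After 'pass': normaliser = 0.15·0.1667 + 0.45·0.6429 + 0.3·0.1905; P(supplier A) ≈ 0.0673, P(supplier B) ≈ 0.7788, P(supplier C) ≈ 0.1538
After 'flag': normaliser = 0.85·0.0673 + 0.55·0.7788 + 0.7·0.1538; P(supplier A) ≈ 0.0964, P(supplier B) ≈ 0.7220, P(supplier C) ≈ 0.1815
After 'pass': normaliser = 0.15·0.0964 + 0.45·0.7220 + 0.3·0.1815; P(supplier A) ≈ 0.0367, P(supplier B) ≈ 0.8250, P(supplier C) ≈ 0.1383
After 'flag': normaliser = 0.85·0.0367 + 0.55·0.8250 + 0.7·0.1383; P(supplier A) ≈ 0.0537, P(supplier B) ≈ 0.7800, P(supplier C) ≈ 0.1664

0.780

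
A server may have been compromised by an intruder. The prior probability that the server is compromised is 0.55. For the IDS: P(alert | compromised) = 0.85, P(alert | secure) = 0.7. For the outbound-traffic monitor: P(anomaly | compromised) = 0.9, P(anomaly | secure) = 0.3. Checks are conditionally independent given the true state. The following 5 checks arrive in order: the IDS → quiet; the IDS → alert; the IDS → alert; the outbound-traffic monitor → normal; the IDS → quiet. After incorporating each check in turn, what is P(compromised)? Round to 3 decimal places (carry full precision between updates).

0.060

After the IDS='quiet': P(compromised) = 0.15·0.5500 / (0.15·0.5500 + 0.3·0.4500) ≈ 0.3793
After the IDS='alert': P(compromised) = 0.85·0.3793 / (0.85·0.3793 + 0.7·0.6207) ≈ 0.4260
After the IDS='alert': P(compromised) = 0.85·0.4260 / (0.85·0.4260 + 0.7·0.5740) ≈ 0.4740
After the outbound-traffic monitor='normal': P(compromised) = 0.1·0.4740 / (0.1·0.4740 + 0.7·0.5260) ≈ 0.1140
After the IDS='quiet': P(compromised) = 0.15·0.1140 / (0.15·0.1140 + 0.3·0.8860) ≈ 0.0605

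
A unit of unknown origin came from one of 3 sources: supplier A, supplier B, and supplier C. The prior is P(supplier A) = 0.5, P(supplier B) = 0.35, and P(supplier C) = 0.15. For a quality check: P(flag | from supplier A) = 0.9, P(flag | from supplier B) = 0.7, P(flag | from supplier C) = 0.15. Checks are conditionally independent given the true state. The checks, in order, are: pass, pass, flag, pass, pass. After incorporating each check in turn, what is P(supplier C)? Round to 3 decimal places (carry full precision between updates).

Each posterior becomes the prior for the next update.
After 'pass': normaliser = 0.1·0.5000 + 0.3·0.3500 + 0.85·0.1500; P(supplier A) ≈ 0.1770, P(supplier B) ≈ 0.3717, P(supplier C) ≈ 0.4513
After 'pass': normaliser = 0.1·0.1770 + 0.3·0.3717 + 0.85·0.4513; P(supplier A) ≈ 0.0345, P(supplier B) ≈ 0.2174, P(supplier C) ≈ 0.7481
After 'flag': normaliser = 0.9·0.0345 + 0.7·0.2174 + 0.15·0.7481; P(supplier A) ≈ 0.1051, P(supplier B) ≈ 0.5151, P(supplier C) ≈ 0.3798
After 'pass': normaliser = 0.1·0.1051 + 0.3·0.5151 + 0.85·0.3798; P(supplier A) ≈ 0.0215, P(supplier B) ≈ 0.3168, P(supplier C) ≈ 0.6617
After 'pass': normaliser = 0.1·0.0215 + 0.3·0.3168 + 0.85·0.6617; P(supplier A) ≈ 0.0033, P(supplier B) ≈ 0.1441, P(supplier C) ≈ 0.8527

0.853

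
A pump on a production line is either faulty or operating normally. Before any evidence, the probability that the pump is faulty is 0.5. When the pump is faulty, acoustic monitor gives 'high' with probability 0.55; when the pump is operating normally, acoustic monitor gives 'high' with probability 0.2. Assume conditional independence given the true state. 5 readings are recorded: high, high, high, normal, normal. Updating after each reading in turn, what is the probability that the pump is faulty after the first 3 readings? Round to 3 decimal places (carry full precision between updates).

0.954

Each posterior becomes the prior for the next update.
After 'high': P(faulty) = 0.55·0.5000 / (0.55·0.5000 + 0.2·0.5000) ≈ 0.7333
After 'high': P(faulty) = 0.55·0.7333 / (0.55·0.7333 + 0.2·0.2667) ≈ 0.8832
After 'high': P(faulty) = 0.55·0.8832 / (0.55·0.8832 + 0.2·0.1168) ≈ 0.9541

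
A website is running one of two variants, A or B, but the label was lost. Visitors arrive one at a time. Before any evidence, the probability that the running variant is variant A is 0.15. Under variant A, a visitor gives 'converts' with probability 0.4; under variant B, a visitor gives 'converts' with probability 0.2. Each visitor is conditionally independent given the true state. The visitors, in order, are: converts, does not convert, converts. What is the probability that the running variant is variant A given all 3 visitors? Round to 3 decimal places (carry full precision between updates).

Each posterior becomes the prior for the next update.
After 'converts': P(A) = 0.4·0.1500 / (0.4·0.1500 + 0.2·0.8500) ≈ 0.2609
After 'does not convert': P(A) = 0.6·0.2609 / (0.6·0.2609 + 0.8·0.7391) ≈ 0.2093
After 'converts': P(A) = 0.4·0.2093 / (0.4·0.2093 + 0.2·0.7907) ≈ 0.3462

0.346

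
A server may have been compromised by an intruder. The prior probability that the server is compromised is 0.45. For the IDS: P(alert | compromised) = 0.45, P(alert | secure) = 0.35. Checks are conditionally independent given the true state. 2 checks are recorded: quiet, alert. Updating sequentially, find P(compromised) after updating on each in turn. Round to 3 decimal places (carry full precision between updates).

0.471

After 'quiet': P(compromised) = 0.55·0.4500 / (0.55·0.4500 + 0.65·0.5500) ≈ 0.4091
After 'alert': P(compromised) = 0.45·0.4091 / (0.45·0.4091 + 0.35·0.5909) ≈ 0.4709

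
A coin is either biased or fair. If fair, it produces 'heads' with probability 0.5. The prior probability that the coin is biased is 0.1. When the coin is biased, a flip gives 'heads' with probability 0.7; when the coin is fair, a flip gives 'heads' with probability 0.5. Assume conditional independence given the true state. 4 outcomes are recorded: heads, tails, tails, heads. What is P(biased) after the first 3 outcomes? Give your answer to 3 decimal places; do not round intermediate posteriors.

0.053

After 'heads': P(biased) = 0.7·0.1000 / (0.7·0.1000 + 0.5·0.9000) ≈ 0.1346
After 'tails': P(biased) = 0.3·0.1346 / (0.3·0.1346 + 0.5·0.8654) ≈ 0.0854
After 'tails': P(biased) = 0.3·0.0854 / (0.3·0.0854 + 0.5·0.9146) ≈ 0.0530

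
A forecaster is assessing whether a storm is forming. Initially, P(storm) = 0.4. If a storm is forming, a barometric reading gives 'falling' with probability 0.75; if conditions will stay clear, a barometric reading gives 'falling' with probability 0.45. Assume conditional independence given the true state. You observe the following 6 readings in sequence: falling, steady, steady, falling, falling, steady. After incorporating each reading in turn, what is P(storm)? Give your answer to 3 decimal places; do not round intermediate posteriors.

After 'falling': P(storm) = 0.75·0.4000 / (0.75·0.4000 + 0.45·0.6000) ≈ 0.5263
After 'steady': P(storm) = 0.25·0.5263 / (0.25·0.5263 + 0.55·0.4737) ≈ 0.3356
After 'steady': P(storm) = 0.25·0.3356 / (0.25·0.3356 + 0.55·0.6644) ≈ 0.1867
After 'falling': P(storm) = 0.75·0.1867 / (0.75·0.1867 + 0.45·0.8133) ≈ 0.2767
After 'falling': P(storm) = 0.75·0.2767 / (0.75·0.2767 + 0.45·0.7233) ≈ 0.3894
After 'steady': P(storm) = 0.25·0.3894 / (0.25·0.3894 + 0.55·0.6106) ≈ 0.2247

0.225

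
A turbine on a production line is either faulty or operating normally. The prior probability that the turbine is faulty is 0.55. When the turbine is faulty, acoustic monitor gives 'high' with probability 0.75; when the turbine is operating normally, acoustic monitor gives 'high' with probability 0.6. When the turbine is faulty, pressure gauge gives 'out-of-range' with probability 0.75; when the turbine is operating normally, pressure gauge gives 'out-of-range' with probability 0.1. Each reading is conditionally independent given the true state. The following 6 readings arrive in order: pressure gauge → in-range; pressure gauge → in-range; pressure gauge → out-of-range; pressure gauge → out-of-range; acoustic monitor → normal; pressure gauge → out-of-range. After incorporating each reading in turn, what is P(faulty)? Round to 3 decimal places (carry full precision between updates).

After pressure gauge='in-range': P(faulty) = 0.25·0.5500 / (0.25·0.5500 + 0.9·0.4500) ≈ 0.2535
After pressure gauge='in-range': P(faulty) = 0.25·0.2535 / (0.25·0.2535 + 0.9·0.7465) ≈ 0.0862
After pressure gauge='out-of-range': P(faulty) = 0.75·0.0862 / (0.75·0.0862 + 0.1·0.9138) ≈ 0.4143
After pressure gauge='out-of-range': P(faulty) = 0.75·0.4143 / (0.75·0.4143 + 0.1·0.5857) ≈ 0.8414
After acoustic monitor='normal': P(faulty) = 0.25·0.8414 / (0.25·0.8414 + 0.4·0.1586) ≈ 0.7683
After pressure gauge='out-of-range': P(faulty) = 0.75·0.7683 / (0.75·0.7683 + 0.1·0.2317) ≈ 0.9613

0.961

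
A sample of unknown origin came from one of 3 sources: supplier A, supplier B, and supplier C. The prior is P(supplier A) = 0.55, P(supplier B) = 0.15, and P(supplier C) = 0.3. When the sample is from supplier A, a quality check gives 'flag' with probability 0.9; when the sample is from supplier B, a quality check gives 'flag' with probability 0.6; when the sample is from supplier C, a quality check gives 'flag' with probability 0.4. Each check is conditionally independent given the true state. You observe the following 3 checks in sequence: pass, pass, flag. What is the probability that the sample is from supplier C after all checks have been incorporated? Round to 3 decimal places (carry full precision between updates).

Apply Bayes' rule sequentially, carrying P(supplier C) forward.
After 'pass': normaliser = 0.1·0.5500 + 0.4·0.1500 + 0.6·0.3000; P(supplier A) ≈ 0.1864, P(supplier B) ≈ 0.2034, P(supplier C) ≈ 0.6102
After 'pass': normaliser = 0.1·0.1864 + 0.4·0.2034 + 0.6·0.6102; P(supplier A) ≈ 0.0400, P(supplier B) ≈ 0.1745, P(supplier C) ≈ 0.7855
After 'flag': normaliser = 0.9·0.0400 + 0.6·0.1745 + 0.4·0.7855; P(supplier A) ≈ 0.0791, P(supplier B) ≈ 0.2302, P(supplier C) ≈ 0.6906

0.691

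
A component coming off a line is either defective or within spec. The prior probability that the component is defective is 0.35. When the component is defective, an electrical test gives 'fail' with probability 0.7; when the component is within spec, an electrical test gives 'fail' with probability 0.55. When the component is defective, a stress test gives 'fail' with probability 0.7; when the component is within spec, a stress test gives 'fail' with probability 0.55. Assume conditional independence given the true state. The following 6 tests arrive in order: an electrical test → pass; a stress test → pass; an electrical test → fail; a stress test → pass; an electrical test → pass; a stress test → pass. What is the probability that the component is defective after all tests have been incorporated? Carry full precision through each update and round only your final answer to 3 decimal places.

0.083

After an electrical test='pass': P(defective) = 0.3·0.3500 / (0.3·0.3500 + 0.45·0.6500) ≈ 0.2642
After a stress test='pass': P(defective) = 0.3·0.2642 / (0.3·0.2642 + 0.45·0.7358) ≈ 0.1931
After an electrical test='fail': P(defective) = 0.7·0.1931 / (0.7·0.1931 + 0.55·0.8069) ≈ 0.2335
After a stress test='pass': P(defective) = 0.3·0.2335 / (0.3·0.2335 + 0.45·0.7665) ≈ 0.1688
After an electrical test='pass': P(defective) = 0.3·0.1688 / (0.3·0.1688 + 0.45·0.8312) ≈ 0.1192
After a stress test='pass': P(defective) = 0.3·0.1192 / (0.3·0.1192 + 0.45·0.8808) ≈ 0.0828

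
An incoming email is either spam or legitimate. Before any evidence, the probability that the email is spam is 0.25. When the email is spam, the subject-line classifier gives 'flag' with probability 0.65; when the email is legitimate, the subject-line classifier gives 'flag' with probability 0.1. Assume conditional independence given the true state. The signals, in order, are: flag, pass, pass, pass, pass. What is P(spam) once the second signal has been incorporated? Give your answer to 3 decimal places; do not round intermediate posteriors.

After 'flag': P(spam) = 0.65·0.2500 / (0.65·0.2500 + 0.1·0.7500) ≈ 0.6842
After 'pass': P(spam) = 0.35·0.6842 / (0.35·0.6842 + 0.9·0.3158) ≈ 0.4573

0.457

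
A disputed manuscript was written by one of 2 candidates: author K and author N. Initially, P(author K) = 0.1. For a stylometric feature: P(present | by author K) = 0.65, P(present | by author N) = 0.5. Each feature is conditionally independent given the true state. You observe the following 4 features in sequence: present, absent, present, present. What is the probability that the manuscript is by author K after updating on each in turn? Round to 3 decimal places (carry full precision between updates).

After 'present': P(author K) = 0.65·0.1000 / (0.65·0.1000 + 0.5·0.9000) ≈ 0.1262
After 'absent': P(author K) = 0.35·0.1262 / (0.35·0.1262 + 0.5·0.8738) ≈ 0.0918
After 'present': P(author K) = 0.65·0.0918 / (0.65·0.0918 + 0.5·0.9082) ≈ 0.1162
After 'present': P(author K) = 0.65·0.1162 / (0.65·0.1162 + 0.5·0.8838) ≈ 0.1459

0.146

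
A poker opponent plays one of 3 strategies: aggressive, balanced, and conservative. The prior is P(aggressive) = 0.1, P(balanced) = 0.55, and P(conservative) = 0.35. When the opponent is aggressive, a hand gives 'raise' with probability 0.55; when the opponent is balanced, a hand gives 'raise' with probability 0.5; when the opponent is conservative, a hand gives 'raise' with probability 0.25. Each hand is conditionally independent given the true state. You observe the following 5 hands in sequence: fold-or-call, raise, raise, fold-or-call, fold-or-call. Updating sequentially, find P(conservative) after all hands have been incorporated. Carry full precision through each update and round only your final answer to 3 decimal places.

0.316

After 'fold-or-call': normaliser = 0.45·0.1000 + 0.5·0.5500 + 0.75·0.3500; P(aggressive) ≈ 0.0773, P(balanced) ≈ 0.4721, P(conservative) ≈ 0.4506
After 'raise': normaliser = 0.55·0.0773 + 0.5·0.4721 + 0.25·0.4506; P(aggressive) ≈ 0.1086, P(balanced) ≈ 0.6034, P(conservative) ≈ 0.2880
After 'raise': normaliser = 0.55·0.1086 + 0.5·0.6034 + 0.25·0.2880; P(aggressive) ≈ 0.1378, P(balanced) ≈ 0.6961, P(conservative) ≈ 0.1661
After 'fold-or-call': normaliser = 0.45·0.1378 + 0.5·0.6961 + 0.75·0.1661; P(aggressive) ≈ 0.1160, P(balanced) ≈ 0.6510, P(conservative) ≈ 0.2330
After 'fold-or-call': normaliser = 0.45·0.1160 + 0.5·0.6510 + 0.75·0.2330; P(aggressive) ≈ 0.0945, P(balanced) ≈ 0.5892, P(conservative) ≈ 0.3163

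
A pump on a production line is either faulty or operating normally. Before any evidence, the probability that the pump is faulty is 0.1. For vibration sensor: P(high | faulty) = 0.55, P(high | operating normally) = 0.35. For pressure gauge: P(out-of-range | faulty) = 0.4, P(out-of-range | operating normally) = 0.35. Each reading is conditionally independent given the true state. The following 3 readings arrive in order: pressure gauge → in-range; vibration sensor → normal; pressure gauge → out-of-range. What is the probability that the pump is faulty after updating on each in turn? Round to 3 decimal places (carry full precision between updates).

After pressure gauge='in-range': P(faulty) = 0.6·0.1000 / (0.6·0.1000 + 0.65·0.9000) ≈ 0.0930
After vibration sensor='normal': P(faulty) = 0.45·0.0930 / (0.45·0.0930 + 0.65·0.9070) ≈ 0.0663
After pressure gauge='out-of-range': P(faulty) = 0.4·0.0663 / (0.4·0.0663 + 0.35·0.9337) ≈ 0.0751

0.075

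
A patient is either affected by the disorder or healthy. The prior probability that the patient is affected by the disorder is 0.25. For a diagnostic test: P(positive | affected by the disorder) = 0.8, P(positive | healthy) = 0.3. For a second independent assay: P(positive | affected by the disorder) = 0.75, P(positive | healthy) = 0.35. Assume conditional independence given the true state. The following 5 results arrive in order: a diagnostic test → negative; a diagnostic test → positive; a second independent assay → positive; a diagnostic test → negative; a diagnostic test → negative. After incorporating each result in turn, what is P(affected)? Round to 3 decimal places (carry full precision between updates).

After a diagnostic test='negative': P(affected) = 0.2·0.2500 / (0.2·0.2500 + 0.7·0.7500) ≈ 0.0870
After a diagnostic test='positive': P(affected) = 0.8·0.0870 / (0.8·0.0870 + 0.3·0.9130) ≈ 0.2025
After a second independent assay='positive': P(affected) = 0.75·0.2025 / (0.75·0.2025 + 0.35·0.7975) ≈ 0.3524
After a diagnostic test='negative': P(affected) = 0.2·0.3524 / (0.2·0.3524 + 0.7·0.6476) ≈ 0.1346
After a diagnostic test='negative': P(affected) = 0.2·0.1346 / (0.2·0.1346 + 0.7·0.8654) ≈ 0.0425

0.043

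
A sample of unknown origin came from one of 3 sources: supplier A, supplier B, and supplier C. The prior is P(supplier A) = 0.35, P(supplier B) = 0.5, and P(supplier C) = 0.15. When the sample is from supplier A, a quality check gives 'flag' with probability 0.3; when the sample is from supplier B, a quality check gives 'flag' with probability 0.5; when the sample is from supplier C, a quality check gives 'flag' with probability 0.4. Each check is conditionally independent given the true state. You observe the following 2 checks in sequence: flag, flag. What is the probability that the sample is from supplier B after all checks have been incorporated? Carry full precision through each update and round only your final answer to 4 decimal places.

After 'flag': normaliser = 0.3·0.3500 + 0.5·0.5000 + 0.4·0.1500; P(supplier A) ≈ 0.2530, P(supplier B) ≈ 0.6024, P(supplier C) ≈ 0.1446
After 'flag': normaliser = 0.3·0.2530 + 0.5·0.6024 + 0.4·0.1446; P(supplier A) ≈ 0.1745, P(supplier B) ≈ 0.6925, P(supplier C) ≈ 0.1330

0.6925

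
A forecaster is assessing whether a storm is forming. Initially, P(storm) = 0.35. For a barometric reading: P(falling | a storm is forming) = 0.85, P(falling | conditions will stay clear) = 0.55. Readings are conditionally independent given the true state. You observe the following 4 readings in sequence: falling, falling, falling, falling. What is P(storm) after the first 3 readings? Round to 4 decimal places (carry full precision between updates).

After 'falling': P(storm) = 0.85·0.3500 / (0.85·0.3500 + 0.55·0.6500) ≈ 0.4542
After 'falling': P(storm) = 0.85·0.4542 / (0.85·0.4542 + 0.55·0.5458) ≈ 0.5626
After 'falling': P(storm) = 0.85·0.5626 / (0.85·0.5626 + 0.55·0.4374) ≈ 0.6653

0.6653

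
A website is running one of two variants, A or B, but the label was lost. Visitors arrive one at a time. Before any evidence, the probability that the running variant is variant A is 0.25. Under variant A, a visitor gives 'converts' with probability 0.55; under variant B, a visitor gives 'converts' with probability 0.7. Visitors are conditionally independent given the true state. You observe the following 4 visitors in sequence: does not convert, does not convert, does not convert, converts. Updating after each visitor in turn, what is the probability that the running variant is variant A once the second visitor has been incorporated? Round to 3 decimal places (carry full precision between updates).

After 'does not convert': P(A) = 0.45·0.2500 / (0.45·0.2500 + 0.3·0.7500) ≈ 0.3333
After 'does not convert': P(A) = 0.45·0.3333 / (0.45·0.3333 + 0.3·0.6667) ≈ 0.4286

0.429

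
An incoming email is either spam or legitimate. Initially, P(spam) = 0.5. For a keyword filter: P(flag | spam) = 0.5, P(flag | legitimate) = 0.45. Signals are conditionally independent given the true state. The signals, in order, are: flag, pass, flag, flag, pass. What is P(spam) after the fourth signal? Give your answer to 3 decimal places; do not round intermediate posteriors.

After 'flag': P(spam) = 0.5·0.5000 / (0.5·0.5000 + 0.45·0.5000) ≈ 0.5263
After 'pass': P(spam) = 0.5·0.5263 / (0.5·0.5263 + 0.55·0.4737) ≈ 0.5025
After 'flag': P(spam) = 0.5·0.5025 / (0.5·0.5025 + 0.45·0.4975) ≈ 0.5288
After 'flag': P(spam) = 0.5·0.5288 / (0.5·0.5288 + 0.45·0.4712) ≈ 0.5550

0.555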